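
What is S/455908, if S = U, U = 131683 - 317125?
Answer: -92721/227954 ≈ -0.40675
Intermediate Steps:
U = -185442
S = -185442
S/455908 = -185442/455908 = -185442*1/455908 = -92721/227954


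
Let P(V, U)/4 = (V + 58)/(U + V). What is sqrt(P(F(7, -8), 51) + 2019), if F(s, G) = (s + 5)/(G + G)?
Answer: sqrt(81753735)/201 ≈ 44.984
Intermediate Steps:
F(s, G) = (5 + s)/(2*G) (F(s, G) = (5 + s)/((2*G)) = (5 + s)*(1/(2*G)) = (5 + s)/(2*G))
P(V, U) = 4*(58 + V)/(U + V) (P(V, U) = 4*((V + 58)/(U + V)) = 4*((58 + V)/(U + V)) = 4*(58 + V)/(U + V))
sqrt(P(F(7, -8), 51) + 2019) = sqrt(4*(58 + (1/2)*(5 + 7)/(-8))/(51 + (1/2)*(5 + 7)/(-8)) + 2019) = sqrt(4*(58 + (1/2)*(-1/8)*12)/(51 + (1/2)*(-1/8)*12) + 2019) = sqrt(4*(58 - 3/4)/(51 - 3/4) + 2019) = sqrt(4*(229/4)/(201/4) + 2019) = sqrt(4*(4/201)*(229/4) + 2019) = sqrt(916/201 + 2019) = sqrt(406735/201) = sqrt(81753735)/201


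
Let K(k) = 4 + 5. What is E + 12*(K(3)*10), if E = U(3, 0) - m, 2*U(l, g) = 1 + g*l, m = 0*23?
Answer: 2161/2 ≈ 1080.5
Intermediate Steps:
m = 0
K(k) = 9
U(l, g) = ½ + g*l/2 (U(l, g) = (1 + g*l)/2 = ½ + g*l/2)
E = ½ (E = (½ + (½)*0*3) - 1*0 = (½ + 0) + 0 = ½ + 0 = ½ ≈ 0.50000)
E + 12*(K(3)*10) = ½ + 12*(9*10) = ½ + 12*90 = ½ + 1080 = 2161/2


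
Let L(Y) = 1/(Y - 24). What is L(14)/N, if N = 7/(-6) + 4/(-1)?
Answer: 3/155 ≈ 0.019355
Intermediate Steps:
L(Y) = 1/(-24 + Y)
N = -31/6 (N = 7*(-⅙) + 4*(-1) = -7/6 - 4 = -31/6 ≈ -5.1667)
L(14)/N = 1/((-24 + 14)*(-31/6)) = -6/31/(-10) = -⅒*(-6/31) = 3/155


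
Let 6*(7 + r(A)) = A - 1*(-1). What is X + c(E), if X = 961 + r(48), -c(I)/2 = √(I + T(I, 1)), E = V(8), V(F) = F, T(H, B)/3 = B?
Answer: 5773/6 - 2*√11 ≈ 955.53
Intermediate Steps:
r(A) = -41/6 + A/6 (r(A) = -7 + (A - 1*(-1))/6 = -7 + (A + 1)/6 = -7 + (1 + A)/6 = -7 + (⅙ + A/6) = -41/6 + A/6)
T(H, B) = 3*B
E = 8
c(I) = -2*√(3 + I) (c(I) = -2*√(I + 3*1) = -2*√(I + 3) = -2*√(3 + I))
X = 5773/6 (X = 961 + (-41/6 + (⅙)*48) = 961 + (-41/6 + 8) = 961 + 7/6 = 5773/6 ≈ 962.17)
X + c(E) = 5773/6 - 2*√(3 + 8) = 5773/6 - 2*√11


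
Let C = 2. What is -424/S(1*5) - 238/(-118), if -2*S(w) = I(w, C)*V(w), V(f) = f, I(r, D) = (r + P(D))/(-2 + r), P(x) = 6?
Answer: 156641/3245 ≈ 48.271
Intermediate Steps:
I(r, D) = (6 + r)/(-2 + r) (I(r, D) = (r + 6)/(-2 + r) = (6 + r)/(-2 + r))
S(w) = -w*(6 + w)/(2*(-2 + w)) (S(w) = -(6 + w)/(-2 + w)*w/2 = -w*(6 + w)/(2*(-2 + w)))
-424/S(1*5) - 238/(-118) = -424*(-(-4 + 2*(1*5))/(5*(6 + 1*5))) - 238/(-118) = -424*(-(-4 + 2*5)/(5*(6 + 5))) - 238*(-1/118) = -424/((-1*5*11/(-4 + 10))) + 119/59 = -424/((-1*5*11/6)) + 119/59 = -424/((-1*5*⅙*11)) + 119/59 = -424/(-55/6) + 119/59 = -424*(-6/55) + 119/59 = 2544/55 + 119/59 = 156641/3245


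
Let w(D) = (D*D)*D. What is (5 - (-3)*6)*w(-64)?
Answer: -6029312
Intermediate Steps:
w(D) = D³ (w(D) = D²*D = D³)
(5 - (-3)*6)*w(-64) = (5 - (-3)*6)*(-64)³ = (5 - 1*(-18))*(-262144) = (5 + 18)*(-262144) = 23*(-262144) = -6029312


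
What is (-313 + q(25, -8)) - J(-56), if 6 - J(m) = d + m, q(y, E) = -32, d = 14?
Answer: -393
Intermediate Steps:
J(m) = -8 - m (J(m) = 6 - (14 + m) = 6 + (-14 - m) = -8 - m)
(-313 + q(25, -8)) - J(-56) = (-313 - 32) - (-8 - 1*(-56)) = -345 - (-8 + 56) = -345 - 1*48 = -345 - 48 = -393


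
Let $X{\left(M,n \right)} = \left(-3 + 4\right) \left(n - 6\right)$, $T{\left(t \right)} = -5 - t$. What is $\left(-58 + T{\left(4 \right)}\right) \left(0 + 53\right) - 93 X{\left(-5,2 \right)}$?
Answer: $-3179$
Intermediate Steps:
$X{\left(M,n \right)} = -6 + n$ ($X{\left(M,n \right)} = 1 \left(-6 + n\right) = -6 + n$)
$\left(-58 + T{\left(4 \right)}\right) \left(0 + 53\right) - 93 X{\left(-5,2 \right)} = \left(-58 - 9\right) \left(0 + 53\right) - 93 \left(-6 + 2\right) = \left(-58 - 9\right) 53 - -372 = \left(-58 - 9\right) 53 + 372 = \left(-67\right) 53 + 372 = -3551 + 372 = -3179$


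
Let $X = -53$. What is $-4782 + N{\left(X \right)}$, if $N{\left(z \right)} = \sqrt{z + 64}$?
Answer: $-4782 + \sqrt{11} \approx -4778.7$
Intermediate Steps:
$N{\left(z \right)} = \sqrt{64 + z}$
$-4782 + N{\left(X \right)} = -4782 + \sqrt{64 - 53} = -4782 + \sqrt{11}$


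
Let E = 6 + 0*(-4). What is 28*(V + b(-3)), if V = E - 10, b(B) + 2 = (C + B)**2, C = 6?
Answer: 84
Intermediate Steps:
E = 6 (E = 6 + 0 = 6)
b(B) = -2 + (6 + B)**2
V = -4 (V = 6 - 10 = -4)
28*(V + b(-3)) = 28*(-4 + (-2 + (6 - 3)**2)) = 28*(-4 + (-2 + 3**2)) = 28*(-4 + (-2 + 9)) = 28*(-4 + 7) = 28*3 = 84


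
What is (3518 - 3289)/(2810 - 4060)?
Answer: -229/1250 ≈ -0.18320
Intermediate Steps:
(3518 - 3289)/(2810 - 4060) = 229/(-1250) = 229*(-1/1250) = -229/1250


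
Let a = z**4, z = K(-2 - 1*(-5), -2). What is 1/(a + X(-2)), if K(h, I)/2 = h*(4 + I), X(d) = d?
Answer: 1/20734 ≈ 4.8230e-5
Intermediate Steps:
K(h, I) = 2*h*(4 + I) (K(h, I) = 2*(h*(4 + I)) = 2*h*(4 + I))
z = 12 (z = 2*(-2 - 1*(-5))*(4 - 2) = 2*(-2 + 5)*2 = 2*3*2 = 12)
a = 20736 (a = 12**4 = 20736)
1/(a + X(-2)) = 1/(20736 - 2) = 1/20734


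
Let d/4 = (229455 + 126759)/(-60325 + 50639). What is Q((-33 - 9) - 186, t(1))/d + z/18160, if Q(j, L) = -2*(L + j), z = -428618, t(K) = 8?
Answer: -43007121463/1617211560 ≈ -26.593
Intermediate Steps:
Q(j, L) = -2*L - 2*j
d = -712428/4843 (d = 4*((229455 + 126759)/(-60325 + 50639)) = 4*(356214/(-9686)) = 4*(356214*(-1/9686)) = 4*(-178107/4843) = -712428/4843 ≈ -147.10)
Q((-33 - 9) - 186, t(1))/d + z/18160 = (-2*8 - 2*((-33 - 9) - 186))/(-712428/4843) - 428618/18160 = (-16 - 2*(-42 - 186))*(-4843/712428) - 428618*1/18160 = (-16 - 2*(-228))*(-4843/712428) - 214309/9080 = (-16 + 456)*(-4843/712428) - 214309/9080 = 440*(-4843/712428) - 214309/9080 = -532730/178107 - 214309/9080 = -43007121463/1617211560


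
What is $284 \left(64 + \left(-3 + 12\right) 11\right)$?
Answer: $46292$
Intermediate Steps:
$284 \left(64 + \left(-3 + 12\right) 11\right) = 284 \left(64 + 9 \cdot 11\right) = 284 \left(64 + 99\right) = 284 \cdot 163 = 46292$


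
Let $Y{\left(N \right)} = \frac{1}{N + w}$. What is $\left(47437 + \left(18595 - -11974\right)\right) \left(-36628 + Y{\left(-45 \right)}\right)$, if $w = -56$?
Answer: $- \frac{288577658574}{101} \approx -2.8572 \cdot 10^{9}$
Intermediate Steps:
$Y{\left(N \right)} = \frac{1}{-56 + N}$ ($Y{\left(N \right)} = \frac{1}{N - 56} = \frac{1}{-56 + N}$)
$\left(47437 + \left(18595 - -11974\right)\right) \left(-36628 + Y{\left(-45 \right)}\right) = \left(47437 + \left(18595 - -11974\right)\right) \left(-36628 + \frac{1}{-56 - 45}\right) = \left(47437 + \left(18595 + 11974\right)\right) \left(-36628 + \frac{1}{-101}\right) = \left(47437 + 30569\right) \left(-36628 - \frac{1}{101}\right) = 78006 \left(- \frac{3699429}{101}\right) = - \frac{288577658574}{101}$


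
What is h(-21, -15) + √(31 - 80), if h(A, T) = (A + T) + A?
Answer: -57 + 7*I ≈ -57.0 + 7.0*I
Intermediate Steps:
h(A, T) = T + 2*A
h(-21, -15) + √(31 - 80) = (-15 + 2*(-21)) + √(31 - 80) = (-15 - 42) + √(-49) = -57 + 7*I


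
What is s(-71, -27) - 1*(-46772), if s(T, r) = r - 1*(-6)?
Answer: 46751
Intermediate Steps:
s(T, r) = 6 + r (s(T, r) = r + 6 = 6 + r)
s(-71, -27) - 1*(-46772) = (6 - 27) - 1*(-46772) = -21 + 46772 = 46751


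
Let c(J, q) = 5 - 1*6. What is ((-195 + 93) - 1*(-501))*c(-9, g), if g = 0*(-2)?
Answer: -399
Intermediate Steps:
g = 0
c(J, q) = -1 (c(J, q) = 5 - 6 = -1)
((-195 + 93) - 1*(-501))*c(-9, g) = ((-195 + 93) - 1*(-501))*(-1) = (-102 + 501)*(-1) = 399*(-1) = -399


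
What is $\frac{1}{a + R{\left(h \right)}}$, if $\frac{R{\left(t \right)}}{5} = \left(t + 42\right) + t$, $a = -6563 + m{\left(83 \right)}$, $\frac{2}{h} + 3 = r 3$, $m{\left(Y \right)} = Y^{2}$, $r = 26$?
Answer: $\frac{15}{8044} \approx 0.0018647$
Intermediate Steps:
$h = \frac{2}{75}$ ($h = \frac{2}{-3 + 26 \cdot 3} = \frac{2}{-3 + 78} = \frac{2}{75} \approx 0.026667$)
$a = 326$ ($a = -6563 + 83^{2} = -6563 + 6889 = 326$)
$R{\left(t \right)} = 210 + 10 t$ ($R{\left(t \right)} = 5 \left(\left(t + 42\right) + t\right) = 5 \left(\left(42 + t\right) + t\right) = 5 \left(42 + 2 t\right) = 210 + 10 t$)
$\frac{1}{a + R{\left(h \right)}} = \frac{1}{326 + \left(210 + 10 \cdot \frac{2}{75}\right)} = \frac{1}{326 + \left(210 + \frac{4}{15}\right)} = \frac{1}{326 + \frac{3154}{15}} = \frac{1}{\frac{8044}{15}} = \frac{15}{8044}$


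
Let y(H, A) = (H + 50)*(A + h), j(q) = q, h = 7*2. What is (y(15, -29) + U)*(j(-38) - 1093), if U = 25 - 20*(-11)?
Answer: 825630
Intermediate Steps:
h = 14
y(H, A) = (14 + A)*(50 + H) (y(H, A) = (H + 50)*(A + 14) = (50 + H)*(14 + A) = (14 + A)*(50 + H))
U = 245 (U = 25 + 220 = 245)
(y(15, -29) + U)*(j(-38) - 1093) = ((700 + 14*15 + 50*(-29) - 29*15) + 245)*(-38 - 1093) = ((700 + 210 - 1450 - 435) + 245)*(-1131) = (-975 + 245)*(-1131) = -730*(-1131) = 825630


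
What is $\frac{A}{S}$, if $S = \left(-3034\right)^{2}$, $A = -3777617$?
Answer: $- \frac{92137}{224516} \approx -0.41038$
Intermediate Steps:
$S = 9205156$
$\frac{A}{S} = - \frac{3777617}{9205156} = \left(-3777617\right) \frac{1}{9205156} = - \frac{92137}{224516}$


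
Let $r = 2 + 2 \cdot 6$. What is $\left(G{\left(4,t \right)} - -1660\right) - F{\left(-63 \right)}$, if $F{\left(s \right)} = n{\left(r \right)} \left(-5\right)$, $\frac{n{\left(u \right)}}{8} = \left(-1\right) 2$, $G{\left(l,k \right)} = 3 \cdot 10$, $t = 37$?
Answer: $1610$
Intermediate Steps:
$G{\left(l,k \right)} = 30$
$r = 14$ ($r = 2 + 12 = 14$)
$n{\left(u \right)} = -16$ ($n{\left(u \right)} = 8 \left(\left(-1\right) 2\right) = 8 \left(-2\right) = -16$)
$F{\left(s \right)} = 80$ ($F{\left(s \right)} = \left(-16\right) \left(-5\right) = 80$)
$\left(G{\left(4,t \right)} - -1660\right) - F{\left(-63 \right)} = \left(30 - -1660\right) - 80 = \left(30 + 1660\right) - 80 = 1690 - 80 = 1610$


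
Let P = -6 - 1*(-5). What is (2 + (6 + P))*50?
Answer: 350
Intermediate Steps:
P = -1 (P = -6 + 5 = -1)
(2 + (6 + P))*50 = (2 + (6 - 1))*50 = (2 + 5)*50 = 7*50 = 350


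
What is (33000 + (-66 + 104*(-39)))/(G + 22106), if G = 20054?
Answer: 14439/21080 ≈ 0.68496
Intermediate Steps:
(33000 + (-66 + 104*(-39)))/(G + 22106) = (33000 + (-66 + 104*(-39)))/(20054 + 22106) = (33000 + (-66 - 4056))/42160 = (33000 - 4122)*(1/42160) = 28878*(1/42160) = 14439/21080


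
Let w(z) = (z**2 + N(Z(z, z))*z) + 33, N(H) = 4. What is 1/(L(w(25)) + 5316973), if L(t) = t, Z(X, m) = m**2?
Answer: 1/5317731 ≈ 1.8805e-7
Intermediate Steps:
w(z) = 33 + z**2 + 4*z (w(z) = (z**2 + 4*z) + 33 = 33 + z**2 + 4*z)
1/(L(w(25)) + 5316973) = 1/((33 + 25**2 + 4*25) + 5316973) = 1/((33 + 625 + 100) + 5316973) = 1/(758 + 5316973) = 1/5317731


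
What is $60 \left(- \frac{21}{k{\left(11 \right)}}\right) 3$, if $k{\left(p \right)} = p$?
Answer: $- \frac{3780}{11} \approx -343.64$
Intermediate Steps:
$60 \left(- \frac{21}{k{\left(11 \right)}}\right) 3 = 60 \left(- \frac{21}{11}\right) 3 = \left(- \frac{1260}{11}\right) 3 = - \frac{3780}{11}$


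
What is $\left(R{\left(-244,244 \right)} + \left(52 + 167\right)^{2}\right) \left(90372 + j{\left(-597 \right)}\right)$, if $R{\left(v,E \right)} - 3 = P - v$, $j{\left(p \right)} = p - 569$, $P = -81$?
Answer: $4293217162$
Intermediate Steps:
$j{\left(p \right)} = -569 + p$
$R{\left(v,E \right)} = -78 - v$ ($R{\left(v,E \right)} = 3 - \left(81 + v\right) = -78 - v$)
$\left(R{\left(-244,244 \right)} + \left(52 + 167\right)^{2}\right) \left(90372 + j{\left(-597 \right)}\right) = \left(\left(-78 - -244\right) + \left(52 + 167\right)^{2}\right) \left(90372 - 1166\right) = \left(\left(-78 + 244\right) + 219^{2}\right) \left(90372 - 1166\right) = \left(166 + 47961\right) 89206 = 48127 \cdot 89206 = 4293217162$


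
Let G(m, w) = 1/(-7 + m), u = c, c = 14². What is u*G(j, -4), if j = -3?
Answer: -98/5 ≈ -19.600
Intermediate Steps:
c = 196
u = 196
u*G(j, -4) = 196/(-7 - 3) = 196/(-10) = 196*(-⅒) = -98/5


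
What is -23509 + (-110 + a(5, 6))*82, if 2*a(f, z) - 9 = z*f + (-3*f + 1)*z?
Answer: -34374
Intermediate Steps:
a(f, z) = 9/2 + f*z/2 + z*(1 - 3*f)/2 (a(f, z) = 9/2 + (z*f + (-3*f + 1)*z)/2 = 9/2 + (f*z + (1 - 3*f)*z)/2 = 9/2 + (f*z + z*(1 - 3*f))/2 = 9/2 + (f*z/2 + z*(1 - 3*f)/2) = 9/2 + f*z/2 + z*(1 - 3*f)/2)
-23509 + (-110 + a(5, 6))*82 = -23509 + (-110 + (9/2 + (½)*6 - 1*5*6))*82 = -23509 + (-110 + (9/2 + 3 - 30))*82 = -23509 + (-110 - 45/2)*82 = -23509 - 265/2*82 = -23509 - 10865 = -34374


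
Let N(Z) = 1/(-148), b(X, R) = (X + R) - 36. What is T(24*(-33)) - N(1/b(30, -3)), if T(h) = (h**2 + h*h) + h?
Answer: 185552929/148 ≈ 1.2537e+6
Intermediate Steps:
b(X, R) = -36 + R + X (b(X, R) = (R + X) - 36 = -36 + R + X)
T(h) = h + 2*h**2 (T(h) = (h**2 + h**2) + h = 2*h**2 + h = h + 2*h**2)
N(Z) = -1/148
T(24*(-33)) - N(1/b(30, -3)) = (24*(-33))*(1 + 2*(24*(-33))) - 1*(-1/148) = -792*(1 + 2*(-792)) + 1/148 = -792*(1 - 1584) + 1/148 = -792*(-1583) + 1/148 = 1253736 + 1/148 = 185552929/148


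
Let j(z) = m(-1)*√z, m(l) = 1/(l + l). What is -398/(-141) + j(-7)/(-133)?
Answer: 398/141 + I*√7/266 ≈ 2.8227 + 0.0099464*I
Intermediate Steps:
m(l) = 1/(2*l)
j(z) = -√z/2 (j(z) = ((½)/(-1))*√z = ((½)*(-1))*√z = -√z/2)
-398/(-141) + j(-7)/(-133) = -398/(-141) - I*√7/2/(-133) = -398*(-1/141) - I*√7/2*(-1/133) = 398/141 - I*√7/2*(-1/133) = 398/141 + I*√7/266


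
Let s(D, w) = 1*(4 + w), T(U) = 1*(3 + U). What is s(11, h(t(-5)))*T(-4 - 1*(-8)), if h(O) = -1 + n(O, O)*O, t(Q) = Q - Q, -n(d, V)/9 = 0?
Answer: 21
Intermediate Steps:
n(d, V) = 0 (n(d, V) = -9*0 = 0)
T(U) = 3 + U
t(Q) = 0
h(O) = -1 (h(O) = -1 + 0*O = -1 + 0 = -1)
s(D, w) = 4 + w
s(11, h(t(-5)))*T(-4 - 1*(-8)) = (4 - 1)*(3 + (-4 - 1*(-8))) = 3*(3 + (-4 + 8)) = 3*(3 + 4) = 3*7 = 21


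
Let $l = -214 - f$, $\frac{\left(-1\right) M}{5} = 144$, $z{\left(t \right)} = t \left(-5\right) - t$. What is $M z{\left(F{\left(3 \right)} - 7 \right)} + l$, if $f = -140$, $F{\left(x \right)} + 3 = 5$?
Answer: $-21674$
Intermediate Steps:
$F{\left(x \right)} = 2$ ($F{\left(x \right)} = -3 + 5 = 2$)
$z{\left(t \right)} = - 6 t$ ($z{\left(t \right)} = - 5 t - t = - 6 t$)
$M = -720$ ($M = \left(-5\right) 144 = -720$)
$l = -74$ ($l = -214 - -140 = -214 + 140 = -74$)
$M z{\left(F{\left(3 \right)} - 7 \right)} + l = - 720 \left(- 6 \left(2 - 7\right)\right) - 74 = - 720 \left(\left(-6\right) \left(-5\right)\right) - 74 = \left(-720\right) 30 - 74 = -21600 - 74 = -21674$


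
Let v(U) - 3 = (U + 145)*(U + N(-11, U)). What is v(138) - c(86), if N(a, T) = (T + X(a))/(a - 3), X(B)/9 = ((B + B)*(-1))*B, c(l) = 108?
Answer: 561303/7 ≈ 80186.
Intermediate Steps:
X(B) = -18*B**2 (X(B) = 9*(((B + B)*(-1))*B) = 9*(((2*B)*(-1))*B) = 9*((-2*B)*B) = 9*(-2*B**2) = -18*B**2)
N(a, T) = (T - 18*a**2)/(-3 + a) (N(a, T) = (T - 18*a**2)/(a - 3) = (T - 18*a**2)/(-3 + a))
v(U) = 3 + (145 + U)*(1089/7 + 13*U/14) (v(U) = 3 + (U + 145)*(U + (U - 18*(-11)**2)/(-3 - 11)) = 3 + (145 + U)*(U + (U - 18*121)/(-14)) = 3 + (145 + U)*(U - (U - 2178)/14) = 3 + (145 + U)*(U - (-2178 + U)/14) = 3 + (145 + U)*(U + (1089/7 - U/14)) = 3 + (145 + U)*(1089/7 + 13*U/14))
v(138) - c(86) = (157926/7 + (13/14)*138**2 + (4063/14)*138) - 1*108 = (157926/7 + (13/14)*19044 + 280347/7) - 108 = (157926/7 + 123786/7 + 280347/7) - 108 = 562059/7 - 108 = 561303/7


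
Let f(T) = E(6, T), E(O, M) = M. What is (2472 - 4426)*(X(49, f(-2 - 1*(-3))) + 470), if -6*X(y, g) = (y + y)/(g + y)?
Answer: -68830627/75 ≈ -9.1774e+5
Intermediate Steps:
f(T) = T
X(y, g) = -y/(3*(g + y)) (X(y, g) = -(y + y)/(6*(g + y)) = -2*y/(6*(g + y)) = -y/(3*(g + y)))
(2472 - 4426)*(X(49, f(-2 - 1*(-3))) + 470) = (2472 - 4426)*(-1*49/(3*(-2 - 1*(-3)) + 3*49) + 470) = -1954*(-1*49/(3*(-2 + 3) + 147) + 470) = -1954*(-1*49/(3*1 + 147) + 470) = -1954*(-1*49/(3 + 147) + 470) = -1954*(-1*49/150 + 470) = -1954*(-1*49*1/150 + 470) = -1954*(-49/150 + 470) = -1954*70451/150 = -68830627/75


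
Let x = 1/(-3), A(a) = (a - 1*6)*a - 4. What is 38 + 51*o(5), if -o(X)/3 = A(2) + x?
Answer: 1925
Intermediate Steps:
A(a) = -4 + a*(-6 + a) (A(a) = (a - 6)*a - 4 = (-6 + a)*a - 4 = a*(-6 + a) - 4 = -4 + a*(-6 + a))
x = -⅓ ≈ -0.33333
o(X) = 37 (o(X) = -3*((-4 + 2² - 6*2) - ⅓) = -3*((-4 + 4 - 12) - ⅓) = -3*(-12 - ⅓) = -3*(-37/3) = 37)
38 + 51*o(5) = 38 + 51*37 = 38 + 1887 = 1925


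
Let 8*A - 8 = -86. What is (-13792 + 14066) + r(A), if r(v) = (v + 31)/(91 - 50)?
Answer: 45021/164 ≈ 274.52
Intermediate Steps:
A = -39/4 (A = 1 + (⅛)*(-86) = 1 - 43/4 = -39/4 ≈ -9.7500)
r(v) = 31/41 + v/41 (r(v) = (31 + v)/41 = (31 + v)*(1/41) = 31/41 + v/41)
(-13792 + 14066) + r(A) = (-13792 + 14066) + (31/41 + (1/41)*(-39/4)) = 274 + (31/41 - 39/164) = 274 + 85/164 = 45021/164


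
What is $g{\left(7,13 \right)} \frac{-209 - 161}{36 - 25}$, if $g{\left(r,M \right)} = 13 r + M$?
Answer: $- \frac{38480}{11} \approx -3498.2$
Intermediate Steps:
$g{\left(r,M \right)} = M + 13 r$
$g{\left(7,13 \right)} \frac{-209 - 161}{36 - 25} = \left(13 + 13 \cdot 7\right) \frac{-209 - 161}{36 - 25} = \left(13 + 91\right) \left(- \frac{370}{11}\right) = 104 \left(\left(-370\right) \frac{1}{11}\right) = 104 \left(- \frac{370}{11}\right) = - \frac{38480}{11}$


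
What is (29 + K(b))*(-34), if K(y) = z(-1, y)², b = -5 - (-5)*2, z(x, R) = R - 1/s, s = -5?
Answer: -47634/25 ≈ -1905.4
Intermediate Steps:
z(x, R) = ⅕ + R (z(x, R) = R - 1/(-5) = R - 1*(-⅕) = R + ⅕ = ⅕ + R)
b = 5 (b = -5 - 1*(-10) = -5 + 10 = 5)
K(y) = (⅕ + y)²
(29 + K(b))*(-34) = (29 + (1 + 5*5)²/25)*(-34) = (29 + (1 + 25)²/25)*(-34) = (29 + (1/25)*26²)*(-34) = (29 + (1/25)*676)*(-34) = (29 + 676/25)*(-34) = (1401/25)*(-34) = -47634/25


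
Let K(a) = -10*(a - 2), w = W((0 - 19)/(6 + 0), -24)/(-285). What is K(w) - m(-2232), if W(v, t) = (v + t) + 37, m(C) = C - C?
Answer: 3479/171 ≈ 20.345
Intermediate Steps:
m(C) = 0
W(v, t) = 37 + t + v (W(v, t) = (t + v) + 37 = 37 + t + v)
w = -59/1710 (w = (37 - 24 + (0 - 19)/(6 + 0))/(-285) = (37 - 24 - 19/6)*(-1/285) = (59/6)*(-1/285) = -59/1710 ≈ -0.034503)
K(a) = 20 - 10*a (K(a) = -10*(-2 + a) = 20 - 10*a)
K(w) - m(-2232) = (20 - 10*(-59/1710)) - 1*0 = (20 + 59/171) + 0 = 3479/171 + 0 = 3479/171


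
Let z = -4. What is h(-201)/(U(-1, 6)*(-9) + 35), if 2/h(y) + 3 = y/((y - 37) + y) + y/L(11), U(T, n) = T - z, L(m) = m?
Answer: -4829/402060 ≈ -0.012011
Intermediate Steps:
U(T, n) = 4 + T (U(T, n) = T - 1*(-4) = T + 4 = 4 + T)
h(y) = 2/(-3 + y/11 + y/(-37 + 2*y)) (h(y) = 2/(-3 + (y/((y - 37) + y) + y/11)) = 2/(-3 + (y/((-37 + y) + y) + y*(1/11))) = 2/(-3 + (y/(-37 + 2*y) + y/11)) = 2/(-3 + (y/11 + y/(-37 + 2*y))) = 2/(-3 + y/11 + y/(-37 + 2*y)))
h(-201)/(U(-1, 6)*(-9) + 35) = (22*(-37 + 2*(-201))/(1221 - 92*(-201) + 2*(-201)²))/((4 - 1)*(-9) + 35) = (22*(-37 - 402)/(1221 + 18492 + 2*40401))/(3*(-9) + 35) = (22*(-439)/(1221 + 18492 + 80802))/(-27 + 35) = (22*(-439)/100515)/8 = (22*(1/100515)*(-439))/8 = (⅛)*(-9658/100515) = -4829/402060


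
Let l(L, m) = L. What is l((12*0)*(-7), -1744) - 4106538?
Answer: -4106538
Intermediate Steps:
l((12*0)*(-7), -1744) - 4106538 = (12*0)*(-7) - 4106538 = 0*(-7) - 4106538 = 0 - 4106538 = -4106538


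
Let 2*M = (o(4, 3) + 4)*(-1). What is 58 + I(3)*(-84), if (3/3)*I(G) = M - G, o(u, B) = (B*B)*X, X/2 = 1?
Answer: 1234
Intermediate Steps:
X = 2 (X = 2*1 = 2)
o(u, B) = 2*B² (o(u, B) = (B*B)*2 = B²*2 = 2*B²)
M = -11 (M = ((2*3² + 4)*(-1))/2 = ((2*9 + 4)*(-1))/2 = ((18 + 4)*(-1))/2 = (22*(-1))/2 = (½)*(-22) = -11)
I(G) = -11 - G
58 + I(3)*(-84) = 58 + (-11 - 1*3)*(-84) = 58 + (-11 - 3)*(-84) = 58 - 14*(-84) = 58 + 1176 = 1234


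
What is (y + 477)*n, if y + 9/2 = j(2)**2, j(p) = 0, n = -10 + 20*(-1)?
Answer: -14175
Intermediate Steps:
n = -30 (n = -10 - 20 = -30)
y = -9/2 (y = -9/2 + 0**2 = -9/2 + 0 = -9/2 ≈ -4.5000)
(y + 477)*n = (-9/2 + 477)*(-30) = (945/2)*(-30) = -14175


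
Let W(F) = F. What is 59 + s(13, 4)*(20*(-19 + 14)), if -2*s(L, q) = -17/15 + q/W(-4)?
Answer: -143/3 ≈ -47.667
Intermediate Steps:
s(L, q) = 17/30 + q/8 (s(L, q) = -(-17/15 + q/(-4))/2 = -(-17*1/15 + q*(-¼))/2 = -(-17/15 - q/4)/2 = 17/30 + q/8)
59 + s(13, 4)*(20*(-19 + 14)) = 59 + (17/30 + (⅛)*4)*(20*(-19 + 14)) = 59 + (17/30 + ½)*(20*(-5)) = 59 + (16/15)*(-100) = 59 - 320/3 = -143/3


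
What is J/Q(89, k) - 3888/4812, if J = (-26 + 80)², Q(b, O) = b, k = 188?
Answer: 1140480/35689 ≈ 31.956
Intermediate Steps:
J = 2916 (J = 54² = 2916)
J/Q(89, k) - 3888/4812 = 2916/89 - 3888/4812 = 2916*(1/89) - 3888*1/4812 = 2916/89 - 324/401 = 1140480/35689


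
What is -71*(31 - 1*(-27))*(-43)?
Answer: 177074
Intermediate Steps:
-71*(31 - 1*(-27))*(-43) = -71*(31 + 27)*(-43) = -71*58*(-43) = -4118*(-43) = 177074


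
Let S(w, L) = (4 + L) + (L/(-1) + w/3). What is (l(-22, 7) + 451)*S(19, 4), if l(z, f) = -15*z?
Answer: 24211/3 ≈ 8070.3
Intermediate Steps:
S(w, L) = 4 + w/3 (S(w, L) = (4 + L) + (L*(-1) + w*(⅓)) = (4 + L) + (-L + w/3) = 4 + w/3)
(l(-22, 7) + 451)*S(19, 4) = (-15*(-22) + 451)*(4 + (⅓)*19) = (330 + 451)*(4 + 19/3) = 781*(31/3) = 24211/3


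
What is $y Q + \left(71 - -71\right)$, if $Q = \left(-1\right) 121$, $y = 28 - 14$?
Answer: $-1552$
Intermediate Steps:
$y = 14$ ($y = 28 - 14 = 14$)
$Q = -121$
$y Q + \left(71 - -71\right) = 14 \left(-121\right) + \left(71 - -71\right) = -1694 + \left(71 + 71\right) = -1694 + 142 = -1552$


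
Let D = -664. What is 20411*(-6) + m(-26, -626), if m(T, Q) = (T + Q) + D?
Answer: -123782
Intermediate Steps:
m(T, Q) = -664 + Q + T (m(T, Q) = (T + Q) - 664 = (Q + T) - 664 = -664 + Q + T)
20411*(-6) + m(-26, -626) = 20411*(-6) + (-664 - 626 - 26) = -122466 - 1316 = -123782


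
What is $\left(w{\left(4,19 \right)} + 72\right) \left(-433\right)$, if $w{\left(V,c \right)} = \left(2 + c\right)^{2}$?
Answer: $-222129$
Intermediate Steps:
$\left(w{\left(4,19 \right)} + 72\right) \left(-433\right) = \left(\left(2 + 19\right)^{2} + 72\right) \left(-433\right) = \left(21^{2} + 72\right) \left(-433\right) = \left(441 + 72\right) \left(-433\right) = 513 \left(-433\right) = -222129$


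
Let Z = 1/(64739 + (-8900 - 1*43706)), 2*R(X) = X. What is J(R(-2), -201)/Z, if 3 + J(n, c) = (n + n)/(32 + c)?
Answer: -6127165/169 ≈ -36255.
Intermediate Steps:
R(X) = X/2
Z = 1/12133 (Z = 1/(64739 + (-8900 - 43706)) = 1/(64739 - 52606) = 1/12133 ≈ 8.2420e-5)
J(n, c) = -3 + 2*n/(32 + c) (J(n, c) = -3 + (n + n)/(32 + c) = -3 + (2*n)/(32 + c) = -3 + 2*n/(32 + c))
J(R(-2), -201)/Z = ((-96 - 3*(-201) + 2*((½)*(-2)))/(32 - 201))/(1/12133) = ((-96 + 603 + 2*(-1))/(-169))*12133 = -(-96 + 603 - 2)/169*12133 = -1/169*505*12133 = -505/169*12133 = -6127165/169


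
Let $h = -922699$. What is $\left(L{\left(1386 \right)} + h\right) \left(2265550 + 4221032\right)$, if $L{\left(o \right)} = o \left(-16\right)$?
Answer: $-6129009167250$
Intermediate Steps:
$L{\left(o \right)} = - 16 o$
$\left(L{\left(1386 \right)} + h\right) \left(2265550 + 4221032\right) = \left(\left(-16\right) 1386 - 922699\right) \left(2265550 + 4221032\right) = \left(-22176 - 922699\right) 6486582 = \left(-944875\right) 6486582 = -6129009167250$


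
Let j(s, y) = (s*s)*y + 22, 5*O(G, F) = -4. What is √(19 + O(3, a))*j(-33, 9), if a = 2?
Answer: 9823*√455/5 ≈ 41906.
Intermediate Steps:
O(G, F) = -⅘ (O(G, F) = (⅕)*(-4) = -⅘)
j(s, y) = 22 + y*s² (j(s, y) = s²*y + 22 = y*s² + 22 = 22 + y*s²)
√(19 + O(3, a))*j(-33, 9) = √(19 - ⅘)*(22 + 9*(-33)²) = √(91/5)*(22 + 9*1089) = (√455/5)*(22 + 9801) = (√455/5)*9823 = 9823*√455/5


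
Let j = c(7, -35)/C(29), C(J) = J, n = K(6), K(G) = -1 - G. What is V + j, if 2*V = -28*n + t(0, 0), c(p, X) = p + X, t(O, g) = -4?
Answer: 2756/29 ≈ 95.034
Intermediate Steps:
c(p, X) = X + p
n = -7 (n = -1 - 1*6 = -1 - 6 = -7)
j = -28/29 (j = (-35 + 7)/29 = -28*1/29 = -28/29 ≈ -0.96552)
V = 96 (V = (-28*(-7) - 4)/2 = (196 - 4)/2 = (½)*192 = 96)
V + j = 96 - 28/29 = 2756/29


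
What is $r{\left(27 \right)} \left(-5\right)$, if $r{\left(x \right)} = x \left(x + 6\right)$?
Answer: $-4455$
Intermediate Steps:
$r{\left(x \right)} = x \left(6 + x\right)$
$r{\left(27 \right)} \left(-5\right) = 27 \left(6 + 27\right) \left(-5\right) = 27 \cdot 33 \left(-5\right) = 891 \left(-5\right) = -4455$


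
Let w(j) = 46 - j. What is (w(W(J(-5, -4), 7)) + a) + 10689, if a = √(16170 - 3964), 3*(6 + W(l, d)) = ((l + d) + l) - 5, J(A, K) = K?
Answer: 10743 + √12206 ≈ 10853.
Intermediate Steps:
W(l, d) = -23/3 + d/3 + 2*l/3 (W(l, d) = -6 + (((l + d) + l) - 5)/3 = -6 + (((d + l) + l) - 5)/3 = -6 + ((d + 2*l) - 5)/3 = -6 + (-5 + d + 2*l)/3 = -6 + (-5/3 + d/3 + 2*l/3) = -23/3 + d/3 + 2*l/3)
a = √12206 ≈ 110.48
(w(W(J(-5, -4), 7)) + a) + 10689 = ((46 - (-23/3 + (⅓)*7 + (⅔)*(-4))) + √12206) + 10689 = ((46 - (-23/3 + 7/3 - 8/3)) + √12206) + 10689 = ((46 - 1*(-8)) + √12206) + 10689 = ((46 + 8) + √12206) + 10689 = (54 + √12206) + 10689 = 10743 + √12206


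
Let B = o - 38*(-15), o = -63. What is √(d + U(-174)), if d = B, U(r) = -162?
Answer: √345 ≈ 18.574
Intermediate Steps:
B = 507 (B = -63 - 38*(-15) = -63 + 570 = 507)
d = 507
√(d + U(-174)) = √(507 - 162) = √345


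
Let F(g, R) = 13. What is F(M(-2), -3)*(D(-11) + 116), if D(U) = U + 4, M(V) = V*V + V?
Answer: 1417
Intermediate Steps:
M(V) = V + V**2 (M(V) = V**2 + V = V + V**2)
D(U) = 4 + U
F(M(-2), -3)*(D(-11) + 116) = 13*((4 - 11) + 116) = 13*(-7 + 116) = 13*109 = 1417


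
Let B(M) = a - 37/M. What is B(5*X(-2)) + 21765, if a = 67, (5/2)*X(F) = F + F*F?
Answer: 87291/4 ≈ 21823.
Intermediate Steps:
X(F) = 2*F/5 + 2*F²/5 (X(F) = 2*(F + F*F)/5 = 2*(F + F²)/5 = 2*F/5 + 2*F²/5)
B(M) = 67 - 37/M
B(5*X(-2)) + 21765 = (67 - 37*(-1/(4*(1 - 2)))) + 21765 = (67 - 37/(5*((⅖)*(-2)*(-1)))) + 21765 = (67 - 37/(5*(⅘))) + 21765 = (67 - 37/4) + 21765 = 231/4 + 21765 = 87291/4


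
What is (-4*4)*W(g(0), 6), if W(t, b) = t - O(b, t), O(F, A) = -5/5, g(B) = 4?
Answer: -80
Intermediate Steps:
O(F, A) = -1 (O(F, A) = -5*1/5 = -1)
W(t, b) = 1 + t (W(t, b) = t - 1*(-1) = t + 1 = 1 + t)
(-4*4)*W(g(0), 6) = (-4*4)*(1 + 4) = -16*5 = -80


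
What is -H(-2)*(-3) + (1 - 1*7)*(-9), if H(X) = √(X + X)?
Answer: 54 + 6*I ≈ 54.0 + 6.0*I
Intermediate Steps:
H(X) = √2*√X (H(X) = √(2*X) = √2*√X)
-H(-2)*(-3) + (1 - 1*7)*(-9) = -√2*√(-2)*(-3) + (1 - 1*7)*(-9) = -√2*I*√2*(-3) + (1 - 7)*(-9) = -2*I*(-3) - 6*(-9) = -2*I*(-3) + 54 = 6*I + 54 = 54 + 6*I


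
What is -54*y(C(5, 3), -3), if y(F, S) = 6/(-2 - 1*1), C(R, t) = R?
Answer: 108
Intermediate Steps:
y(F, S) = -2 (y(F, S) = 6/(-2 - 1) = 6/(-3) = 6*(-⅓) = -2)
-54*y(C(5, 3), -3) = -54*(-2) = 108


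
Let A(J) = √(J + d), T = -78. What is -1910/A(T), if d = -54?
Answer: 955*I*√33/33 ≈ 166.24*I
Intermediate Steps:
A(J) = √(-54 + J) (A(J) = √(J - 54) = √(-54 + J))
-1910/A(T) = -1910/√(-54 - 78) = -1910*(-I*√33/66) = -(-955)*I*√33/33 = 955*I*√33/33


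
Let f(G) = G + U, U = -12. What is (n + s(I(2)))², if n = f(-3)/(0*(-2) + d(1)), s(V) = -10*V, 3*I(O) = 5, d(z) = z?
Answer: 9025/9 ≈ 1002.8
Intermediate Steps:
I(O) = 5/3 (I(O) = (⅓)*5 = 5/3)
f(G) = -12 + G (f(G) = G - 12 = -12 + G)
n = -15 (n = (-12 - 3)/(0*(-2) + 1) = -15/(0 + 1) = -15/1 = -15*1 = -15)
(n + s(I(2)))² = (-15 - 10*5/3)² = (-15 - 50/3)² = (-95/3)² = 9025/9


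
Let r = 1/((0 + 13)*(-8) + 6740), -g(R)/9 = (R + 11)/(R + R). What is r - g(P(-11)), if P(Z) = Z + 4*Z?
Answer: 119453/33180 ≈ 3.6002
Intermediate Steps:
P(Z) = 5*Z
g(R) = -9*(11 + R)/(2*R) (g(R) = -9*(R + 11)/(R + R) = -9*(11 + R)/(2*R))
r = 1/6636 (r = 1/(13*(-8) + 6740) = 1/(-104 + 6740) = 1/6636 ≈ 0.00015069)
r - g(P(-11)) = 1/6636 - 9*(-11 - 5*(-11))/(2*(5*(-11))) = 1/6636 - 9*(-11 - 1*(-55))/(2*(-55)) = 1/6636 - 9*(-1)*(-11 + 55)/(2*55) = 1/6636 - 9*(-1)*44/(2*55) = 1/6636 - 1*(-18/5) = 1/6636 + 18/5 = 119453/33180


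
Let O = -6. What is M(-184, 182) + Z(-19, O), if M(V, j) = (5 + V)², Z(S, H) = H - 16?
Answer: 32019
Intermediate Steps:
Z(S, H) = -16 + H
M(-184, 182) + Z(-19, O) = (5 - 184)² + (-16 - 6) = (-179)² - 22 = 32041 - 22 = 32019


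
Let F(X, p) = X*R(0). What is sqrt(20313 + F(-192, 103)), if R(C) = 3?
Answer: 3*sqrt(2193) ≈ 140.49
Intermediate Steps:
F(X, p) = 3*X (F(X, p) = X*3 = 3*X)
sqrt(20313 + F(-192, 103)) = sqrt(20313 + 3*(-192)) = sqrt(20313 - 576) = sqrt(19737) = 3*sqrt(2193)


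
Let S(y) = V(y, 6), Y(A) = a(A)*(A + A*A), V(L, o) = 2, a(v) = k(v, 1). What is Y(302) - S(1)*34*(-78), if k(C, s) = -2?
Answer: -177708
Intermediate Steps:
a(v) = -2
Y(A) = -2*A - 2*A² (Y(A) = -2*(A + A*A) = -2*(A + A²) = -2*A - 2*A²)
S(y) = 2
Y(302) - S(1)*34*(-78) = -2*302*(1 + 302) - 2*34*(-78) = -2*302*303 - 68*(-78) = -183012 - 1*(-5304) = -183012 + 5304 = -177708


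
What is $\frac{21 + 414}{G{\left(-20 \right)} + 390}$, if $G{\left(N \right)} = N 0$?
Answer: $\frac{29}{26} \approx 1.1154$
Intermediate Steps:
$G{\left(N \right)} = 0$
$\frac{21 + 414}{G{\left(-20 \right)} + 390} = \frac{21 + 414}{0 + 390} = \frac{435}{390} = 435 \cdot \frac{1}{390} = \frac{29}{26}$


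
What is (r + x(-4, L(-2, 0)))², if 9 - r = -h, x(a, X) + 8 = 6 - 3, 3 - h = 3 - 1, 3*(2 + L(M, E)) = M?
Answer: 25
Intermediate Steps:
L(M, E) = -2 + M/3
h = 1 (h = 3 - (3 - 1) = 3 - 1*2 = 3 - 2 = 1)
x(a, X) = -5 (x(a, X) = -8 + (6 - 3) = -8 + 3 = -5)
r = 10 (r = 9 - (-1) = 9 - 1*(-1) = 9 + 1 = 10)
(r + x(-4, L(-2, 0)))² = (10 - 5)² = 5² = 25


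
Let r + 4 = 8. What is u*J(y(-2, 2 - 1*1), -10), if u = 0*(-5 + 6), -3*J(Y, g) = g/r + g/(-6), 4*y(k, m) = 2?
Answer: 0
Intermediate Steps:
r = 4 (r = -4 + 8 = 4)
y(k, m) = ½ (y(k, m) = (¼)*2 = ½)
J(Y, g) = -g/36 (J(Y, g) = -(g/4 + g/(-6))/3 = -(g*(¼) + g*(-⅙))/3 = -(g/4 - g/6)/3 = -g/36)
u = 0 (u = 0*1 = 0)
u*J(y(-2, 2 - 1*1), -10) = 0*(-1/36*(-10)) = 0*(5/18) = 0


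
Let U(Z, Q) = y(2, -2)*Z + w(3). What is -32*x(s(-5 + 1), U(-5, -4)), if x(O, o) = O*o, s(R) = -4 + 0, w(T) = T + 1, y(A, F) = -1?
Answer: 1152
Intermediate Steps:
w(T) = 1 + T
U(Z, Q) = 4 - Z (U(Z, Q) = -Z + (1 + 3) = -Z + 4 = 4 - Z)
s(R) = -4
-32*x(s(-5 + 1), U(-5, -4)) = -(-128)*(4 - 1*(-5)) = -(-128)*(4 + 5) = -(-128)*9 = -32*(-36) = 1152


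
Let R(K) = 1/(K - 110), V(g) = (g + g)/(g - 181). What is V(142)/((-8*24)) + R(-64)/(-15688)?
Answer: 2018869/53229384 ≈ 0.037928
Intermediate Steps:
V(g) = 2*g/(-181 + g) (V(g) = (2*g)/(-181 + g) = 2*g/(-181 + g))
R(K) = 1/(-110 + K)
V(142)/((-8*24)) + R(-64)/(-15688) = (2*142/(-181 + 142))/((-8*24)) + 1/(-110 - 64*(-15688)) = (2*142/(-39))/(-192) - 1/15688/(-174) = (2*142*(-1/39))*(-1/192) - 1/174*(-1/15688) = -284/39*(-1/192) + 1/2729712 = 71/1872 + 1/2729712 = 2018869/53229384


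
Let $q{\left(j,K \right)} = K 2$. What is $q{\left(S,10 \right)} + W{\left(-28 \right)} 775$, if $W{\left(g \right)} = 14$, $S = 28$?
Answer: $10870$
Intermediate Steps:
$q{\left(j,K \right)} = 2 K$
$q{\left(S,10 \right)} + W{\left(-28 \right)} 775 = 2 \cdot 10 + 14 \cdot 775 = 20 + 10850 = 10870$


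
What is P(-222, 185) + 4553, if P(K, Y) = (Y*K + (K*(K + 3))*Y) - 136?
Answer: 8957677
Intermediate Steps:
P(K, Y) = -136 + K*Y + K*Y*(3 + K) (P(K, Y) = (K*Y + (K*(3 + K))*Y) - 136 = (K*Y + K*Y*(3 + K)) - 136 = -136 + K*Y + K*Y*(3 + K))
P(-222, 185) + 4553 = (-136 + 185*(-222)**2 + 4*(-222)*185) + 4553 = (-136 + 185*49284 - 164280) + 4553 = (-136 + 9117540 - 164280) + 4553 = 8953124 + 4553 = 8957677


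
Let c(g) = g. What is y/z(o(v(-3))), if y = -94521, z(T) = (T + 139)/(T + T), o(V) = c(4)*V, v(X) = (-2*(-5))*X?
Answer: 22685040/19 ≈ 1.1940e+6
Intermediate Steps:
v(X) = 10*X
o(V) = 4*V
z(T) = (139 + T)/(2*T) (z(T) = (139 + T)/((2*T)) = (139 + T)*(1/(2*T)) = (139 + T)/(2*T))
y/z(o(v(-3))) = -94521*(-240/(139 + 4*(10*(-3)))) = -94521*(-240/(139 + 4*(-30))) = -94521*(-240/(139 - 120)) = -94521/((1/2)*(-1/120)*19) = -94521/(-19/240) = -94521*(-240/19) = 22685040/19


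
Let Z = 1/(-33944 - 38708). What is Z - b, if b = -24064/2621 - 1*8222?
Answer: 1567388869131/190420892 ≈ 8231.2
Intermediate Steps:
Z = -1/72652 (Z = 1/(-72652) = -1/72652 ≈ -1.3764e-5)
b = -21573926/2621 (b = -24064*1/2621 - 8222 = -24064/2621 - 8222 = -21573926/2621 ≈ -8231.2)
Z - b = -1/72652 - 1*(-21573926/2621) = -1/72652 + 21573926/2621 = 1567388869131/190420892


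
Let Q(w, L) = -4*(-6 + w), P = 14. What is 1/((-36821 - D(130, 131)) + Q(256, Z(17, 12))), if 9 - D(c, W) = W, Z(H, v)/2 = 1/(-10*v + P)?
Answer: -1/37699 ≈ -2.6526e-5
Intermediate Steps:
Z(H, v) = 2/(14 - 10*v) (Z(H, v) = 2/(-10*v + 14) = 2/(14 - 10*v))
Q(w, L) = 24 - 4*w
D(c, W) = 9 - W
1/((-36821 - D(130, 131)) + Q(256, Z(17, 12))) = 1/((-36821 - (9 - 1*131)) + (24 - 4*256)) = 1/((-36821 - (9 - 131)) + (24 - 1024)) = 1/((-36821 - 1*(-122)) - 1000) = 1/((-36821 + 122) - 1000) = 1/(-36699 - 1000) = 1/(-37699) = -1/37699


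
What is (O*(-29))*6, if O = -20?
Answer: 3480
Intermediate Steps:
(O*(-29))*6 = -20*(-29)*6 = 580*6 = 3480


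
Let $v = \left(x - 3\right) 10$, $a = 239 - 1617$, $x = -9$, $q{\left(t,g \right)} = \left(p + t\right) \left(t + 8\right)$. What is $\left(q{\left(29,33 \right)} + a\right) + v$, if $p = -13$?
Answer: $-906$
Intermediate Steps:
$q{\left(t,g \right)} = \left(-13 + t\right) \left(8 + t\right)$ ($q{\left(t,g \right)} = \left(-13 + t\right) \left(t + 8\right) = \left(-13 + t\right) \left(8 + t\right)$)
$a = -1378$ ($a = 239 - 1617 = -1378$)
$v = -120$ ($v = \left(-9 - 3\right) 10 = \left(-12\right) 10 = -120$)
$\left(q{\left(29,33 \right)} + a\right) + v = \left(\left(-104 + 29^{2} - 145\right) - 1378\right) - 120 = \left(\left(-104 + 841 - 145\right) - 1378\right) - 120 = \left(592 - 1378\right) - 120 = -786 - 120 = -906$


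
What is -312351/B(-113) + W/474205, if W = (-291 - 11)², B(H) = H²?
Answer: -146953822079/6055123645 ≈ -24.269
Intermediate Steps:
W = 91204 (W = (-302)² = 91204)
-312351/B(-113) + W/474205 = -312351/((-113)²) + 91204/474205 = -312351/12769 + 91204*(1/474205) = -312351*1/12769 + 91204/474205 = -312351/12769 + 91204/474205 = -146953822079/6055123645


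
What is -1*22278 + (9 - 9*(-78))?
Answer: -21567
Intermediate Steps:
-1*22278 + (9 - 9*(-78)) = -22278 + (9 + 702) = -22278 + 711 = -21567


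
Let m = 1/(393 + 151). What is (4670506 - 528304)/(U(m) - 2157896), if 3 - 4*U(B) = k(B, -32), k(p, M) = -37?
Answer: -2071101/1078943 ≈ -1.9196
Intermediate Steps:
m = 1/544 ≈ 0.0018382
U(B) = 10 (U(B) = ¾ - ¼*(-37) = ¾ + 37/4 = 10)
(4670506 - 528304)/(U(m) - 2157896) = (4670506 - 528304)/(10 - 2157896) = 4142202/(-2157886) = 4142202*(-1/2157886) = -2071101/1078943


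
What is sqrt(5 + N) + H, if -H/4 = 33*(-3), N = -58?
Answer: 396 + I*sqrt(53) ≈ 396.0 + 7.2801*I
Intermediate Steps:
H = 396 (H = -132*(-3) = -4*(-99) = 396)
sqrt(5 + N) + H = sqrt(5 - 58) + 396 = sqrt(-53) + 396 = I*sqrt(53) + 396 = 396 + I*sqrt(53)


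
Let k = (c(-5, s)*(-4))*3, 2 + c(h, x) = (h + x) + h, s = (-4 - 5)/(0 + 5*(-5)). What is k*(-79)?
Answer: -275868/25 ≈ -11035.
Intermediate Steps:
s = 9/25 (s = -9/(0 - 25) = -9/(-25) = -9*(-1/25) = 9/25 ≈ 0.36000)
c(h, x) = -2 + x + 2*h (c(h, x) = -2 + ((h + x) + h) = -2 + (x + 2*h) = -2 + x + 2*h)
k = 3492/25 (k = ((-2 + 9/25 + 2*(-5))*(-4))*3 = ((-2 + 9/25 - 10)*(-4))*3 = -291/25*(-4)*3 = (1164/25)*3 = 3492/25 ≈ 139.68)
k*(-79) = (3492/25)*(-79) = -275868/25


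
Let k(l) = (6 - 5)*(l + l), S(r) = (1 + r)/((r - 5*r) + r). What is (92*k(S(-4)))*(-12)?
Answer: 552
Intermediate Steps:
S(r) = -(1 + r)/(3*r) (S(r) = (1 + r)/(-4*r + r) = (1 + r)/((-3*r)) = (1 + r)*(-1/(3*r)) = -(1 + r)/(3*r))
k(l) = 2*l (k(l) = 1*(2*l) = 2*l)
(92*k(S(-4)))*(-12) = (92*(2*((⅓)*(-1 - 1*(-4))/(-4))))*(-12) = (92*(2*((⅓)*(-¼)*(-1 + 4))))*(-12) = (92*(2*((⅓)*(-¼)*3)))*(-12) = (92*(2*(-¼)))*(-12) = (92*(-½))*(-12) = -46*(-12) = 552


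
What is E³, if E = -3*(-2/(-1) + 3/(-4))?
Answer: -3375/64 ≈ -52.734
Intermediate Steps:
E = -15/4 (E = -3*(-2*(-1) + 3*(-¼)) = -3*(2 - ¾) = -3*5/4 = -15/4 ≈ -3.7500)
E³ = (-15/4)³ = -3375/64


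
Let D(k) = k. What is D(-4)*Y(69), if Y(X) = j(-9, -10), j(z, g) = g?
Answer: 40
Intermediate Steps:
Y(X) = -10
D(-4)*Y(69) = -4*(-10) = 40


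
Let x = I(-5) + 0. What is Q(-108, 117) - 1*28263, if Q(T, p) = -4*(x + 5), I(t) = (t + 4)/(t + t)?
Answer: -141417/5 ≈ -28283.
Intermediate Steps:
I(t) = (4 + t)/(2*t) (I(t) = (4 + t)/((2*t)) = (4 + t)*(1/(2*t)) = (4 + t)/(2*t))
x = 1/10 (x = (1/2)*(4 - 5)/(-5) + 0 = (1/2)*(-1/5)*(-1) + 0 = 1/10 + 0 = 1/10 ≈ 0.10000)
Q(T, p) = -102/5 (Q(T, p) = -4*(1/10 + 5) = -4*51/10 = -102/5)
Q(-108, 117) - 1*28263 = -102/5 - 1*28263 = -102/5 - 28263 = -141417/5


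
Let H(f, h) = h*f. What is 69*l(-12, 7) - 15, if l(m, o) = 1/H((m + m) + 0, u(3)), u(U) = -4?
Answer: -457/32 ≈ -14.281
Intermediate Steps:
H(f, h) = f*h
l(m, o) = -1/(8*m) (l(m, o) = 1/(((m + m) + 0)*(-4)) = 1/((2*m + 0)*(-4)) = 1/((2*m)*(-4)) = 1/(-8*m) = 1*(-1/(8*m)) = -1/(8*m))
69*l(-12, 7) - 15 = 69*(-1/8/(-12)) - 15 = 69*(-1/8*(-1/12)) - 15 = 69*(1/96) - 15 = 23/32 - 15 = -457/32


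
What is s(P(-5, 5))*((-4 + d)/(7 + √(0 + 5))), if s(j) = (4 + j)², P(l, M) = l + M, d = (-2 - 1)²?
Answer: 140/11 - 20*√5/11 ≈ 8.6617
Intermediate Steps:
d = 9 (d = (-3)² = 9)
P(l, M) = M + l
s(P(-5, 5))*((-4 + d)/(7 + √(0 + 5))) = (4 + (5 - 5))²*((-4 + 9)/(7 + √(0 + 5))) = (4 + 0)²*(5/(7 + √5)) = 4²*(5/(7 + √5)) = 16*(5/(7 + √5)) = 80/(7 + √5)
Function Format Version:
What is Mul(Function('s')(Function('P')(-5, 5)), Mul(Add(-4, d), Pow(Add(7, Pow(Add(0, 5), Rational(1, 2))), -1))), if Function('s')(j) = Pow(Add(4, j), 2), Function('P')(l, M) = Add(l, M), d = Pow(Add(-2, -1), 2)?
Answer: Add(Rational(140, 11), Mul(Rational(-20, 11), Pow(5, Rational(1, 2)))) ≈ 8.6617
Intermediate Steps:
d = 9 (d = Pow(-3, 2) = 9)
Function('P')(l, M) = Add(M, l)
Mul(Function('s')(Function('P')(-5, 5)), Mul(Add(-4, d), Pow(Add(7, Pow(Add(0, 5), Rational(1, 2))), -1))) = Mul(Pow(Add(4, Add(5, -5)), 2), Mul(Add(-4, 9), Pow(Add(7, Pow(Add(0, 5), Rational(1, 2))), -1))) = Mul(Pow(Add(4, 0), 2), Mul(5, Pow(Add(7, Pow(5, Rational(1, 2))), -1))) = Mul(Pow(4, 2), Mul(5, Pow(Add(7, Pow(5, Rational(1, 2))), -1))) = Mul(16, Mul(5, Pow(Add(7, Pow(5, Rational(1, 2))), -1))) = Mul(80, Pow(Add(7, Pow(5, Rational(1, 2))), -1))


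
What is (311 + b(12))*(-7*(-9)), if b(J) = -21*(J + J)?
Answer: -12159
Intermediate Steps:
b(J) = -42*J
(311 + b(12))*(-7*(-9)) = (311 - 42*12)*(-7*(-9)) = (311 - 504)*63 = -193*63 = -12159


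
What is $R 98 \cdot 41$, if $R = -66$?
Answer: $-265188$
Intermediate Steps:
$R 98 \cdot 41 = \left(-66\right) 98 \cdot 41 = \left(-6468\right) 41 = -265188$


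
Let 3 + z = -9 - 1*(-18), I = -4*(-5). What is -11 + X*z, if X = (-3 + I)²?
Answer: 1723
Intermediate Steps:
I = 20
z = 6 (z = -3 + (-9 - 1*(-18)) = -3 + (-9 + 18) = -3 + 9 = 6)
X = 289 (X = (-3 + 20)² = 17² = 289)
-11 + X*z = -11 + 289*6 = -11 + 1734 = 1723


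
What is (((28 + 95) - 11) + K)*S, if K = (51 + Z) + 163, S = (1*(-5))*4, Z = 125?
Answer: -9020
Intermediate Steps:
S = -20 (S = -5*4 = -20)
K = 339 (K = (51 + 125) + 163 = 176 + 163 = 339)
(((28 + 95) - 11) + K)*S = (((28 + 95) - 11) + 339)*(-20) = ((123 - 11) + 339)*(-20) = (112 + 339)*(-20) = 451*(-20) = -9020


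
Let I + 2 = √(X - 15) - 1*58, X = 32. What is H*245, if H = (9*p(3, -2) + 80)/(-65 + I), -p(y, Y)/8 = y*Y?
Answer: -1960000/1951 - 15680*√17/1951 ≈ -1037.8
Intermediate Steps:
p(y, Y) = -8*Y*y (p(y, Y) = -8*y*Y = -8*Y*y)
I = -60 + √17 (I = -2 + (√(32 - 15) - 1*58) = -2 + (√17 - 58) = -2 + (-58 + √17) = -60 + √17 ≈ -55.877)
H = 512/(-125 + √17) (H = (9*(-8*(-2)*3) + 80)/(-65 + (-60 + √17)) = (9*48 + 80)/(-125 + √17) = (432 + 80)/(-125 + √17) = 512/(-125 + √17) ≈ -4.2357)
H*245 = (-8000/1951 - 64*√17/1951)*245 = -1960000/1951 - 15680*√17/1951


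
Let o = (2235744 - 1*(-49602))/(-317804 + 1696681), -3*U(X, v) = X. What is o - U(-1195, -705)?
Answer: -1640901977/4136631 ≈ -396.68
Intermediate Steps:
U(X, v) = -X/3
o = 2285346/1378877 (o = (2235744 + 49602)/1378877 = 2285346*(1/1378877) = 2285346/1378877 ≈ 1.6574)
o - U(-1195, -705) = 2285346/1378877 - (-1)*(-1195)/3 = 2285346/1378877 - 1*1195/3 = 2285346/1378877 - 1195/3 = -1640901977/4136631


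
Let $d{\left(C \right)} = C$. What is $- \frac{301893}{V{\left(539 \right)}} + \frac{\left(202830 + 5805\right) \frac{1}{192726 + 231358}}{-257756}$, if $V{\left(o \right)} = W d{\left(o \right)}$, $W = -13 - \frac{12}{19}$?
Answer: $\frac{626999645048837733}{15259812602553904} \approx 41.088$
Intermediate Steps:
$W = - \frac{259}{19}$ ($W = -13 - 12 \cdot \frac{1}{19} = -13 - \frac{12}{19} = - \frac{259}{19} \approx -13.632$)
$V{\left(o \right)} = - \frac{259 o}{19}$
$- \frac{301893}{V{\left(539 \right)}} + \frac{\left(202830 + 5805\right) \frac{1}{192726 + 231358}}{-257756} = - \frac{301893}{\left(- \frac{259}{19}\right) 539} + \frac{\left(202830 + 5805\right) \frac{1}{192726 + 231358}}{-257756} = - \frac{301893}{- \frac{139601}{19}} + \frac{208635}{424084} \left(- \frac{1}{257756}\right) = \left(-301893\right) \left(- \frac{19}{139601}\right) + 208635 \cdot \frac{1}{424084} \left(- \frac{1}{257756}\right) = \frac{5735967}{139601} + \frac{208635}{424084} \left(- \frac{1}{257756}\right) = \frac{5735967}{139601} - \frac{208635}{109310195504} = \frac{626999645048837733}{15259812602553904}$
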